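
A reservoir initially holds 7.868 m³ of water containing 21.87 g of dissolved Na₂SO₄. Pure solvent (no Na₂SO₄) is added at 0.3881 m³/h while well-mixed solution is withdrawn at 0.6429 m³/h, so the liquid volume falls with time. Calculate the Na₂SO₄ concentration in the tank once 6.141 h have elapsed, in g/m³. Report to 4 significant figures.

Let m(t) be the amount of Na₂SO₄. Volume: V(t) = V₀ + (Q_in − Q_out) t = 7.868 − 0.254800 t; V(6.141) = 6.30327 m³.
Species balance (pure solvent in): dm/dt = −Q_out · m/V(t).
dm/m = −Q_out dt/(V₀ − 0.254800 t); integrating gives ln(m/m₀) = −(Q_out/(Q_in−Q_out)) ln(V/V₀).
m = m₀ (V₀/V)^(Q_out/(Q_in−Q_out)) = 21.87 × (7.868/6.30327)^(-2.52316) = 12.4989 g.
C = m/V = 12.4989/6.30327 = 1.98293 g/m³.

1.983 g/m³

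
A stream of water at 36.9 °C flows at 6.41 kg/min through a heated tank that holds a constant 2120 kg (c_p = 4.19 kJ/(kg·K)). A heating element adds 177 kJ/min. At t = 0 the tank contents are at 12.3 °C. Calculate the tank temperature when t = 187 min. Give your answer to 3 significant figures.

M c_p dT/dt = ṁ c_p (T_in − T) + Q̇.
τ = M/ṁ = 330.73 min; T_ss = T_in + Q̇/(ṁ c_p) = 36.9 + 177/(6.41·4.19) = 43.490 °C.
Solution: T(t) = T_ss + (T₀ − T_ss) e^(−t/τ).
T(187) = 43.490 + (-31.190)·e^(−187/330.73) = 43.490 + (-31.190)·0.56813 = 25.770 °C.

25.8 °C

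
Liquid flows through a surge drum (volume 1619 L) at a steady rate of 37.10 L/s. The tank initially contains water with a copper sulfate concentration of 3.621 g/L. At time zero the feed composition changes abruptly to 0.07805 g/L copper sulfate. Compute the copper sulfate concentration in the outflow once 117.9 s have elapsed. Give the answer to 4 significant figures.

Accumulation = in − out for the solute gives V dC/dt = Q(C_in − C).
Time constant τ = V/Q = 1619/37.10 = 43.6388 s.
Solution: C(t) = C_in + (C₀ − C_in) e^(−t/τ).
C(117.9) = 0.07805 + (3.621 − 0.07805)·e^(−117.9/43.6388) = 0.07805 + (3.54295)·0.0670898 = 0.315746 g/L.

0.3157 g/L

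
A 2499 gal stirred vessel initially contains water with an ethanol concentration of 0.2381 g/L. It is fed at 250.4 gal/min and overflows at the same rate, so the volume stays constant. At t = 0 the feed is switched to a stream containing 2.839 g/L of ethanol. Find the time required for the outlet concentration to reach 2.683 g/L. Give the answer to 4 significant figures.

Transient balance on the dissolved component: V dC/dt = Q(C_in − C), so τ = V/Q = 9.98003 min.
C(t) = C_in + (C₀ − C_in) e^(−t/τ). Set C = 2.683 and solve for t:
e^(−t/τ) = (C − C_in)/(C₀ − C_in) = (2.683 − 2.839)/(0.2381 − 2.839) = 0.0599792
t = −τ ln(…) = 9.98003 × 2.81376 = 28.0814 min.

28.08 min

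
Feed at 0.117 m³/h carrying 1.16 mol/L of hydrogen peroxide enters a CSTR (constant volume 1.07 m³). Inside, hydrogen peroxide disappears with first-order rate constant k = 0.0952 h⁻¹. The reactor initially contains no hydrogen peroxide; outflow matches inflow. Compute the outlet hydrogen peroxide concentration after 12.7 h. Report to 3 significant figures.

0.574 mol/L

V dC/dt = Q(C_in − C) − k V C.
dC/dt = (Q/V) C_in − (Q/V + k) C; effective rate a = Q/V + k = 0.10935 + 0.0952 = 0.20455 h⁻¹.
C_ss = Q C_in/(Q + kV) = 0.62011 mol/L; C(t) = C_ss + (C₀ − C_ss) e^(−a t).
C(12.7) = 0.62011 + (-0.62011)·e^(−0.20455·12.7) = 0.62011 + (-0.62011)·0.074442 = 0.57395 mol/L.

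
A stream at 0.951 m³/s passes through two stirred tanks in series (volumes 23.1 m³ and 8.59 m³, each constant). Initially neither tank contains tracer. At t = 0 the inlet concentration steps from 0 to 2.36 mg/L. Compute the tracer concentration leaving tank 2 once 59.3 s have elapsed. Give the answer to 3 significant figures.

Species balance on tank i: dCᵢ/dt = (Cᵢ₋₁ − Cᵢ)/τᵢ with τᵢ = Vᵢ/Q.
τ₁ = 23.1/0.951 = 24.290 s; τ₂ = 8.59/0.951 = 9.0326 s.
Solving the cascade with C₁(0)=C₂(0)=0 gives C₂(t) = C_in[1 − (τ₁ e^(−t/τ₁) − τ₂ e^(−t/τ₂))/(τ₁ − τ₂)].
At t = 59.3: e^(−t/τ₁) = 0.087047, e^(−t/τ₂) = 0.0014087.
C₂ = 2.36·[1 − (24.290·0.087047 − 9.0326·0.0014087)/(15.258)] = 2.36·0.86226 = 2.0349 mg/L.

2.03 mg/L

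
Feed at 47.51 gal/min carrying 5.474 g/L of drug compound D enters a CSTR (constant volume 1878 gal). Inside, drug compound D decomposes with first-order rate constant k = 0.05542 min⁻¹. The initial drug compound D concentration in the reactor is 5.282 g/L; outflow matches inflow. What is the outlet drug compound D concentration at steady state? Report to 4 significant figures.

1.716 g/L

Accumulation = in − out − consumed: V dC/dt = Q C_in − Q C − k V C.
Steady state (dC/dt = 0): C_ss = Q C_in/(Q + kV) = C_in/(1 + kV/Q).
C_ss = 47.51·5.474/(47.51 + 0.05542·1878) = 260.070/151.589 = 1.71563 g/L.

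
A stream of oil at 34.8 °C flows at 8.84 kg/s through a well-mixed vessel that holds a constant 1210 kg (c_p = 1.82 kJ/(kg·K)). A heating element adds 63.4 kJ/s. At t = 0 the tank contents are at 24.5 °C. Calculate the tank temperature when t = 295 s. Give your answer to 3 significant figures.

37.1 °C

M c_p dT/dt = ṁ c_p (T_in − T) + Q̇.
τ = M/ṁ = 136.88 s; T_ss = T_in + Q̇/(ṁ c_p) = 34.8 + 63.4/(8.84·1.82) = 38.741 °C.
Solution: T(t) = T_ss + (T₀ − T_ss) e^(−t/τ).
T(295) = 38.741 + (-14.241)·e^(−295/136.88) = 38.741 + (-14.241)·0.11588 = 37.090 °C.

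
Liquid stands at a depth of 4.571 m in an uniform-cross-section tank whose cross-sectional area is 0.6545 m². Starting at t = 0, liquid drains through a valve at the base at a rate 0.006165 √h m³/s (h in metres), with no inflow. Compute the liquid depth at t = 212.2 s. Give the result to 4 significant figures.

1.296 m

With no inflow, A dh/dt = −0.006165 √h.
∫ h^(−1/2) dh = −(0.006165/A) ∫ dt, giving 2√h = 2√h₀ − (0.006165/A) t.
√h = √4.571 − 0.006165·212.2/(2·0.6545) = 2.13799 − 0.999399 = 1.13859.
h = 1.13859² = 1.29639 m.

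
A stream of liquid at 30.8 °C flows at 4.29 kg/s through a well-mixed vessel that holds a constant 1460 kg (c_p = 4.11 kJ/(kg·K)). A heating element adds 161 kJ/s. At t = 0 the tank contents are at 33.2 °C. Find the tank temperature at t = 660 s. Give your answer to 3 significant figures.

39.0 °C

Energy balance: M c_p dT/dt = ṁ c_p (T_in − T) + 161.
Rearrange: dT/dt = (T_ss − T)/τ with τ = M/ṁ = 340.33 s and T_ss = T_in + Q̇/(ṁ c_p) = 39.931 °C.
This is linear first-order; T(t) = T_ss + (T₀ − T_ss) e^(−t/τ).
T(660) = 39.931 + (-6.7312)·e^(−660/340.33) = 39.931 + (-6.7312)·0.14380 = 38.963 °C.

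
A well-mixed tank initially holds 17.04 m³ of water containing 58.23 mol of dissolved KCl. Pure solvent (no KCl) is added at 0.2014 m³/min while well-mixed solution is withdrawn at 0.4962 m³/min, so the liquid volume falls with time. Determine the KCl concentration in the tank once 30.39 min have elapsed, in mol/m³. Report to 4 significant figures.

2.053 mol/m³

Let m(t) be the amount of KCl. Volume: V(t) = V₀ + (Q_in − Q_out) t = 17.04 − 0.294800 t; V(30.39) = 8.08103 m³.
Solute balance: dm/dt = 0 − Q_out C = −Q_out m/V(t).
dm/m = −Q_out dt/(V₀ − 0.294800 t); integrating gives ln(m/m₀) = −(Q_out/(Q_in−Q_out)) ln(V/V₀).
m = m₀ (V₀/V)^(Q_out/(Q_in−Q_out)) = 58.23 × (17.04/8.08103)^(-1.68318) = 16.5880 mol.
C = m/V = 16.5880/8.08103 = 2.05270 mol/m³.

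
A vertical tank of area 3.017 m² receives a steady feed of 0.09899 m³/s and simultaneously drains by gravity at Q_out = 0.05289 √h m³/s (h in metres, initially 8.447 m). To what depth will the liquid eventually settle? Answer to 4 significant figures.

Level balance: A dh/dt = 0.09899 − 0.05289 √h. Setting dh/dt = 0:
Q_in = 0.05289 √h_ss ⇒ √h_ss = 0.09899/0.05289 = 1.87162.
h_ss = 1.87162² = 3.50296 m. (Since h₀ = 8.447 m > h_ss, the level will fall toward this value.)

3.503 m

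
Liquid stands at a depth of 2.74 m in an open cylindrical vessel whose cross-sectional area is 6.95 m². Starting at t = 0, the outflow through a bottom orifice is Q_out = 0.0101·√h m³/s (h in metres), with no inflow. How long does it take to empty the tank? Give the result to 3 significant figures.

2280 s

With no inflow, A dh/dt = −0.0101 √h.
Separate and integrate: 2(√h − √h₀) = −(0.0101/A) t.
Tank is empty when √h = 0: t_empty = 2A√h₀/0.0101.
t_empty = 2·6.95·√2.74/0.0101 = 13.900·1.6553/0.0101 = 2278.1 s.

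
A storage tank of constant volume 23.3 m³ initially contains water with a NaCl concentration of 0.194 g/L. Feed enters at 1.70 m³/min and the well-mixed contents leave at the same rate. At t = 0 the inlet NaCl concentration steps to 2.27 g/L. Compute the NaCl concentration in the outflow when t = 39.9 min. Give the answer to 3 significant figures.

2.16 g/L

Species balance on the tank: V dC/dt = Q(C_in − C).
Time constant τ = V/Q = 23.3/1.70 = 13.706 min.
This is linear first-order; C(t) = C_in + (C₀ − C_in) e^(−t/τ).
C(39.9) = 2.27 + (0.194 − 2.27)·e^(−39.9/13.706) = 2.27 + (-2.0760)·0.054413 = 2.1570 g/L.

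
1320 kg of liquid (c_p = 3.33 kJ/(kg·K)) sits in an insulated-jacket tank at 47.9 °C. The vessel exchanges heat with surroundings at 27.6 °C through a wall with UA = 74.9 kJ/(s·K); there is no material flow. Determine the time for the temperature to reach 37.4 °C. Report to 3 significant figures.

M c_p dT/dt = −UA(T − T_amb).
τ = M c_p/UA = 58.686 s; T_ss = T_amb = 27.600 °C.
T(t) = T_ss + (T₀ − T_ss)e^(−t/τ); set T = 37.4:
t = −τ ln[(T − T_ss)/(T₀ − T_ss)] = −58.686 · ln(0.48276) = 42.738 s.

42.7 s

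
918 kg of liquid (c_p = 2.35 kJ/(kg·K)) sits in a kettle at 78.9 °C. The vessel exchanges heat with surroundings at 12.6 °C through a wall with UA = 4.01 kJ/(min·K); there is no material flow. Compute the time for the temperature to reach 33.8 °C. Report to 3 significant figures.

Lumped-capacitance energy balance: M c_p dT/dt = UA(T_amb − T).
τ = M c_p/UA = 537.98 min; T_ss = T_amb = 12.600 °C.
T(t) = T_ss + (T₀ − T_ss)e^(−t/τ); set T = 33.8:
t = −τ ln[(T − T_ss)/(T₀ − T_ss)] = −537.98 · ln(0.31976) = 613.40 min.

613 min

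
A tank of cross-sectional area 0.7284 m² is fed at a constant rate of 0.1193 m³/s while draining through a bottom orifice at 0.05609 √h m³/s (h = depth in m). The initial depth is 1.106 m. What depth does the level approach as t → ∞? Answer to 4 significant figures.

Level balance: A dh/dt = 0.1193 − 0.05609 √h. Setting dh/dt = 0:
Q_in = 0.05609 √h_ss ⇒ √h_ss = 0.1193/0.05609 = 2.12694.
h_ss = 2.12694² = 4.52387 m. (Since h₀ = 1.106 m < h_ss, the level will rise toward this value.)

4.524 m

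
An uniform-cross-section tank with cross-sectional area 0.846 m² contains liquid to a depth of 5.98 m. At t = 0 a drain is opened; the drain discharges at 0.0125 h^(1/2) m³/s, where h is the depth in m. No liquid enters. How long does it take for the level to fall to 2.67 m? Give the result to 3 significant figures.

Unsteady balance on liquid volume: A dh/dt = −0.0125 √h.
Separate and integrate: 2(√h − √h₀) = −(0.0125/A) t.
t = 2A(√h₀ − √h)/0.0125 = 2·0.846·(√5.98 − √2.67)/0.0125
  = 1.6920 × (2.4454 − 1.6340) / 0.0125 = 109.83 s.

110 s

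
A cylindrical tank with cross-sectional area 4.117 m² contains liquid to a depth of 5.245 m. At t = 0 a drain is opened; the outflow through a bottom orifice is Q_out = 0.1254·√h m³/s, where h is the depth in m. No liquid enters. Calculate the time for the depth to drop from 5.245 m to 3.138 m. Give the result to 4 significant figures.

34.06 s

Volume balance on the tank: A dh/dt = −0.1254 √h.
∫ h^(−1/2) dh = −(0.1254/A) ∫ dt, giving 2√h = 2√h₀ − (0.1254/A) t.
t = 2A(√h₀ − √h)/0.1254 = 2·4.117·(√5.245 − √3.138)/0.1254
  = 8.23400 × (2.29020 − 1.77144) / 0.1254 = 34.0625 s.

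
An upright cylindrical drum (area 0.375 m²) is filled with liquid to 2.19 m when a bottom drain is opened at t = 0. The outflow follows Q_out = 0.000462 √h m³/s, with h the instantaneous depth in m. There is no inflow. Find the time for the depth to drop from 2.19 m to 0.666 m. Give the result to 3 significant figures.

1080 s

With no inflow, A dh/dt = −0.000462 √h.
This is separable: 2 d(√h)/dt = −0.000462/A, so √h = √h₀ − (0.000462/(2A)) t.
t = 2A(√h₀ − √h)/0.000462 = 2·0.375·(√2.19 − √0.666)/0.000462
  = 0.75000 × (1.4799 − 0.81609) / 0.000462 = 1077.6 s.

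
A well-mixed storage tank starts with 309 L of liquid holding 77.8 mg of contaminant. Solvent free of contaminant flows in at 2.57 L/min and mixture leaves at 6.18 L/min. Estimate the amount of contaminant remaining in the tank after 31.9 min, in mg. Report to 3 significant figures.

Let m(t) be the amount of contaminant. Volume: V(t) = V₀ + (Q_in − Q_out) t = 309 − 3.6100 t; V(31.9) = 193.84 L.
No contaminant enters, so dm/dt = −Q_out · (m/V).
Separate: dm/m = −Q_out dt/V(t) ⇒ ln(m/m₀) = −(Q_out/(Q_in−Q_out)) ln(V/V₀).
m = m₀ (V₀/V)^(Q_out/(Q_in−Q_out)) = 77.8 × (309/193.84)^(-1.7119) = 35.018 mg.

35.0 mg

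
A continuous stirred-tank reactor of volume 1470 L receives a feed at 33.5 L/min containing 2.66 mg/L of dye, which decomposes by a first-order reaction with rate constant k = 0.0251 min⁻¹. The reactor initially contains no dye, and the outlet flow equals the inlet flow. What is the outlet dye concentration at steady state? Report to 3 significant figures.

Species balance: V dC/dt = Q C_in − Q C − k V C.
At steady state: 0 = Q C_in − (Q + kV) C_ss, so C_ss = Q C_in/(Q + kV).
C_ss = 33.5·2.66/(33.5 + 0.0251·1470) = 89.110/70.397 = 1.2658 mg/L.

1.27 mg/L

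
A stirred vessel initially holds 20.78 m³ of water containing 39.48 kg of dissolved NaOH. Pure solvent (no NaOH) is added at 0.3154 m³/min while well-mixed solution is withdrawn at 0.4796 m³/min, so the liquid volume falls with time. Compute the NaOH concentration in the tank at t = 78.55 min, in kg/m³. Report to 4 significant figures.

0.2952 kg/m³

Let m(t) be the amount of NaOH. Volume: V(t) = V₀ + (Q_in − Q_out) t = 20.78 − 0.164200 t; V(78.55) = 7.88209 m³.
Solute balance: dm/dt = 0 − Q_out C = −Q_out m/V(t).
dm/m = −Q_out dt/(V₀ − 0.164200 t); integrating gives ln(m/m₀) = −(Q_out/(Q_in−Q_out)) ln(V/V₀).
m = m₀ (V₀/V)^(Q_out/(Q_in−Q_out)) = 39.48 × (20.78/7.88209)^(-2.92083) = 2.32646 kg.
C = m/V = 2.32646/7.88209 = 0.295158 kg/m³.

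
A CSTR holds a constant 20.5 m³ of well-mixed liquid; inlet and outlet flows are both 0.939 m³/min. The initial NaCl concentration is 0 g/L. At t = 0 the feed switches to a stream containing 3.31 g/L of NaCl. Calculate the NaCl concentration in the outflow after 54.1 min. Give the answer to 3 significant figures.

3.03 g/L

Mass balance on the solute (V constant): V dC/dt = Q(C_in − C).
Time constant τ = V/Q = 20.5/0.939 = 21.832 min.
Solution: C(t) = C_in + (C₀ − C_in) e^(−t/τ).
C(54.1) = 3.31 + (0 − 3.31)·e^(−54.1/21.832) = 3.31 + (-3.3100)·0.083907 = 3.0323 g/L.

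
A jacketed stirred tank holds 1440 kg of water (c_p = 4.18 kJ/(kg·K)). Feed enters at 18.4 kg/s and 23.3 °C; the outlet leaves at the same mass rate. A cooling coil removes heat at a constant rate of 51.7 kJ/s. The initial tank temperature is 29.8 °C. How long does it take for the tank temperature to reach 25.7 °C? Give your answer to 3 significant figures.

Energy balance: M c_p dT/dt = ṁ c_p (T_in − T) − 51.7.
τ = M/ṁ = 78.261 s; T_ss = T_in − Q̇/(ṁ c_p) = 22.628 °C.
T(t) = T_ss + (T₀ − T_ss) e^(−t/τ). Set T = 25.7:
e^(−t/τ) = (25.7 − 22.628)/(29.8 − 22.628) = 0.42835
t = −78.261 · ln(0.42835) = 66.351 s.

66.4 s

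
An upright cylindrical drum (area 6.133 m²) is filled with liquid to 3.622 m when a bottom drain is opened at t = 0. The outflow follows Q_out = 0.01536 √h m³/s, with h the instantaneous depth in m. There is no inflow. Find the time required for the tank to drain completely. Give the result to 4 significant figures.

Mass balance (ρ constant): A dh/dt = −0.01536 √h.
Separate and integrate: 2(√h − √h₀) = −(0.01536/A) t.
Tank is empty when √h = 0: t_empty = 2A√h₀/0.01536.
t_empty = 2·6.133·√3.622/0.01536 = 12.2660·1.90316/0.01536 = 1519.80 s.

1520 s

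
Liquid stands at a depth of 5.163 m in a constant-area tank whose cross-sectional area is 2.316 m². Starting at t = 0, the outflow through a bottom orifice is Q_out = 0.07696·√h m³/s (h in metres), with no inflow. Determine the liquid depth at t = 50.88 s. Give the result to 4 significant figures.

2.036 m

A dh/dt = −Q_out = −0.07696 √h.
∫ h^(−1/2) dh = −(0.07696/A) ∫ dt, giving 2√h = 2√h₀ − (0.07696/A) t.
√h = √5.163 − 0.07696·50.88/(2·2.316) = 2.27222 − 0.845364 = 1.42686.
h = 1.42686² = 2.03593 m.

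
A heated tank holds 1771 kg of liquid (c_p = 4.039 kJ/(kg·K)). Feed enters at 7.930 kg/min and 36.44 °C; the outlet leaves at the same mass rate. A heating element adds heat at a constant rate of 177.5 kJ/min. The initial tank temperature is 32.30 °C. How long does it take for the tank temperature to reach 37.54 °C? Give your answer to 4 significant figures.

174.0 min

First-law balance (no shaft work): M c_p dT/dt = ṁ c_p (T_in − T) + 177.5.
τ = M/ṁ = 223.329 min; T_ss = T_in + Q̇/(ṁ c_p) = 41.9818 °C.
T(t) = T_ss + (T₀ − T_ss) e^(−t/τ). Set T = 37.54:
e^(−t/τ) = (37.54 − 41.9818)/(32.30 − 41.9818) = 0.458779
t = −223.329 · ln(0.458779) = 174.015 min.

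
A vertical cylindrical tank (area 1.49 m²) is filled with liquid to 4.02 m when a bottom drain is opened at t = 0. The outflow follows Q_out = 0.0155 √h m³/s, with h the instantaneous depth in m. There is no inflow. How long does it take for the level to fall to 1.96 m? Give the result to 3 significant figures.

116 s

With no inflow, A dh/dt = −0.0155 √h.
This is separable: 2 d(√h)/dt = −0.0155/A, so √h = √h₀ − (0.0155/(2A)) t.
t = 2A(√h₀ − √h)/0.0155 = 2·1.49·(√4.02 − √1.96)/0.0155
  = 2.9800 × (2.0050 − 1.4000) / 0.0155 = 116.31 s.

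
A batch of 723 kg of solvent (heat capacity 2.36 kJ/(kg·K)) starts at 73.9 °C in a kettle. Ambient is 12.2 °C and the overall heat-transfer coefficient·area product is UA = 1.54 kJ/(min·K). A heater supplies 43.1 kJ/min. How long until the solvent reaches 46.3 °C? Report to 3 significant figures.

1890 min

Lumped-capacitance energy balance: M c_p dT/dt = UA(T_amb − T) + Q̇.
τ = M c_p/UA = 1108.0 min; T_ss = T_amb + Q̇/UA = 12.2 + 43.1/1.54 = 40.187 °C.
T(t) = T_ss + (T₀ − T_ss)e^(−t/τ); set T = 46.3:
t = −τ ln[(T − T_ss)/(T₀ − T_ss)] = −1108.0 · ln(0.18132) = 1891.8 min.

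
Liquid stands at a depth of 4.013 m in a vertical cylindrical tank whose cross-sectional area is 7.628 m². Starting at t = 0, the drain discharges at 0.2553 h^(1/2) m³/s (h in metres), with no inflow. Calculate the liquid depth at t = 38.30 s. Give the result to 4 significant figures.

Volume balance on the tank: A dh/dt = −0.2553 √h.
Separate and integrate: 2(√h − √h₀) = −(0.2553/A) t.
√h = √4.013 − 0.2553·38.30/(2·7.628) = 2.00325 − 0.640928 = 1.36232.
h = 1.36232² = 1.85592 m.

1.856 m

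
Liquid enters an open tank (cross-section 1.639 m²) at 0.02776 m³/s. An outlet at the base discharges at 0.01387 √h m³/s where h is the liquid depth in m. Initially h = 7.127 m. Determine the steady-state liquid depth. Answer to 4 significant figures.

A dh/dt = Q_in − 0.01387 √h. Steady state requires inflow = outflow:
Q_in = 0.01387 √h_ss ⇒ √h_ss = 0.02776/0.01387 = 2.00144.
h_ss = 2.00144² = 4.00577 m. (Since h₀ = 7.127 m > h_ss, the level will fall toward this value.)

4.006 m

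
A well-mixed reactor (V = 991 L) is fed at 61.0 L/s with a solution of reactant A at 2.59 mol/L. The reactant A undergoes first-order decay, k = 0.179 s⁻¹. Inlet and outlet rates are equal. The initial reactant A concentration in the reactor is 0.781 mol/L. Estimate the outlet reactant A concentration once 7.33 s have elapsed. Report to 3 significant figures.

0.683 mol/L

Species balance: V dC/dt = Q C_in − Q C − k V C.
This is linear with rate a = Q/V + k = 0.24055 s⁻¹.
C_ss = Q C_in/(Q + kV) = 0.66274 mol/L; C(t) = C_ss + (C₀ − C_ss) e^(−a t).
C(7.33) = 0.66274 + (0.11826)·e^(−0.24055·7.33) = 0.66274 + (0.11826)·0.17148 = 0.68302 mol/L.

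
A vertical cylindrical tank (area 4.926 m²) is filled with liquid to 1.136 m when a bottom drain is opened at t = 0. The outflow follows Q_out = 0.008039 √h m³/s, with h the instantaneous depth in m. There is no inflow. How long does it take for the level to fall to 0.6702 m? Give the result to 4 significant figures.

Unsteady balance on liquid volume: A dh/dt = −0.008039 √h.
This is separable: 2 d(√h)/dt = −0.008039/A, so √h = √h₀ − (0.008039/(2A)) t.
t = 2A(√h₀ − √h)/0.008039 = 2·4.926·(√1.136 − √0.6702)/0.008039
  = 9.85200 × (1.06583 − 0.818657) / 0.008039 = 302.920 s.

302.9 s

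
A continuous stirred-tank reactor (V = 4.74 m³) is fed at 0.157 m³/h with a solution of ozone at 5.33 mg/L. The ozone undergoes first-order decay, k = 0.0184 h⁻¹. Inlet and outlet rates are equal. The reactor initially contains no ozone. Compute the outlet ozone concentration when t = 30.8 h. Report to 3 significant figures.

V dC/dt = Q(C_in − C) − k V C.
dC/dt = (Q/V) C_in − (Q/V + k) C; effective rate a = Q/V + k = 0.033122 + 0.0184 = 0.051522 h⁻¹.
C_ss = Q C_in/(Q + kV) = 3.4265 mg/L; C(t) = C_ss + (C₀ − C_ss) e^(−a t).
C(30.8) = 3.4265 + (-3.4265)·e^(−0.051522·30.8) = 3.4265 + (-3.4265)·0.20456 = 2.7256 mg/L.

2.73 mg/L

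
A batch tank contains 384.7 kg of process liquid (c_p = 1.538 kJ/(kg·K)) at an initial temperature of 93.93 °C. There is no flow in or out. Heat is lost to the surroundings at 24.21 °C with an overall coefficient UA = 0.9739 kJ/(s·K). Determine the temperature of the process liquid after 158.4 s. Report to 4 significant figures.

77.93 °C

Energy balance: M c_p dT/dt = −UA(T − T_amb).
dT/dt = (T_ss − T)/τ with T_ss = T_amb = 24.2100 °C, τ = M c_p/UA = 384.7·1.538/0.9739 = 607.525 s.
This is linear first-order; T(t) = T_ss + (T₀ − T_ss) e^(−t/τ).
T(158.4) = 24.2100 + (69.7200)·0.770489 = 77.9285 °C.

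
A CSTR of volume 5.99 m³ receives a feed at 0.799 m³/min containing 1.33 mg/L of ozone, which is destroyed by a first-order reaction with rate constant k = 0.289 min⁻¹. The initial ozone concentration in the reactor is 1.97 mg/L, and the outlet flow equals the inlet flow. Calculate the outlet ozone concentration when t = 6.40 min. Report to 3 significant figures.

V dC/dt = Q(C_in − C) − k V C.
dC/dt = (Q/V) C_in − (Q/V + k) C; effective rate a = Q/V + k = 0.13339 + 0.289 = 0.42239 min⁻¹.
C_ss = Q C_in/(Q + kV) = 0.42001 mg/L; C(t) = C_ss + (C₀ − C_ss) e^(−a t).
C(6.40) = 0.42001 + (1.5500)·e^(−0.42239·6.40) = 0.42001 + (1.5500)·0.066985 = 0.52384 mg/L.

0.524 mg/L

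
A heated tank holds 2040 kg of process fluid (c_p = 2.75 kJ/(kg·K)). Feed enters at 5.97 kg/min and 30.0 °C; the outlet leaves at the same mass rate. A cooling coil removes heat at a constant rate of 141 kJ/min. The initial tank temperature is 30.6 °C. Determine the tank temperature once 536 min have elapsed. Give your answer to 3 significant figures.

Unsteady energy balance on the tank contents: M c_p dT/dt = ṁ c_p (T_in − T) − 141.
τ = M/ṁ = 341.71 min; T_ss = T_in − Q̇/(ṁ c_p) = 30.0 − 141/(5.97·2.75) = 21.412 °C.
Solution: T(t) = T_ss + (T₀ − T_ss) e^(−t/τ).
T(536) = 21.412 + (9.1884)·e^(−536/341.71) = 21.412 + (9.1884)·0.20834 = 23.326 °C.

23.3 °C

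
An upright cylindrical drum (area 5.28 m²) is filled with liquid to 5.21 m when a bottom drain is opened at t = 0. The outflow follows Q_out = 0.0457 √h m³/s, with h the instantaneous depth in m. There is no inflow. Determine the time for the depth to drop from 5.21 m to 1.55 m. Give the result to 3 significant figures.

With no inflow, A dh/dt = −0.0457 √h.
∫ h^(−1/2) dh = −(0.0457/A) ∫ dt, giving 2√h = 2√h₀ − (0.0457/A) t.
t = 2A(√h₀ − √h)/0.0457 = 2·5.28·(√5.21 − √1.55)/0.0457
  = 10.560 × (2.2825 − 1.2450) / 0.0457 = 239.75 s.

240 s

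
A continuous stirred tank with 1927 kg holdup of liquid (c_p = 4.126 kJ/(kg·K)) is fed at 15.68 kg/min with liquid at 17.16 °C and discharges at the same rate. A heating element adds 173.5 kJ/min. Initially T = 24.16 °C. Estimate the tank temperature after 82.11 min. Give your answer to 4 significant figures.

M c_p dT/dt = ṁ c_p (T_in − T) + Q̇.
τ = M/ṁ = 122.895 min; T_ss = T_in + Q̇/(ṁ c_p) = 17.16 + 173.5/(15.68·4.126) = 19.8418 °C.
Integrating: T(t) = T_ss + (T₀ − T_ss) e^(−t/τ).
T(82.11) = 19.8418 + (4.31821)·e^(−82.11/122.895) = 19.8418 + (4.31821)·0.512667 = 22.0556 °C.

22.06 °C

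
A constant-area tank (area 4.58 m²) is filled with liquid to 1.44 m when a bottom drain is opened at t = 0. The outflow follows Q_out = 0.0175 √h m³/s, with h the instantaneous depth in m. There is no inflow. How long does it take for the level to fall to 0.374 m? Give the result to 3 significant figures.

With no inflow, A dh/dt = −0.0175 √h.
Separate and integrate: 2(√h − √h₀) = −(0.0175/A) t.
t = 2A(√h₀ − √h)/0.0175 = 2·4.58·(√1.44 − √0.374)/0.0175
  = 9.1600 × (1.2000 − 0.61156) / 0.0175 = 308.01 s.

308 s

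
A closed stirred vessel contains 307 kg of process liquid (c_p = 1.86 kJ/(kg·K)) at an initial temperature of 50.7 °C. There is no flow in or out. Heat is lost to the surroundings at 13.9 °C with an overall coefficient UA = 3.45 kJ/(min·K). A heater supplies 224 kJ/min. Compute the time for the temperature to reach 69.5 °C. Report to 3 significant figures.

M c_p dT/dt = −UA(T − T_amb) + Q̇.
τ = M c_p/UA = 165.51 min; T_ss = T_amb + Q̇/UA = 13.9 + 224/3.45 = 78.828 °C.
T(t) = T_ss + (T₀ − T_ss)e^(−t/τ); set T = 69.5:
t = −τ ln[(T − T_ss)/(T₀ − T_ss)] = −165.51 · ln(0.33162) = 182.69 min.

183 min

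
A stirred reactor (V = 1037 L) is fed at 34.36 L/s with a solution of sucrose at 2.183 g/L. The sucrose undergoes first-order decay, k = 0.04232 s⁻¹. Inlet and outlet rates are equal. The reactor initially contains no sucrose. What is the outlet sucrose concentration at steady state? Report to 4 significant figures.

0.9586 g/L

V dC/dt = Q(C_in − C) − k V C.
At steady state: 0 = Q C_in − (Q + kV) C_ss, so C_ss = Q C_in/(Q + kV).
C_ss = 34.36·2.183/(34.36 + 0.04232·1037) = 75.0079/78.2458 = 0.958618 g/L.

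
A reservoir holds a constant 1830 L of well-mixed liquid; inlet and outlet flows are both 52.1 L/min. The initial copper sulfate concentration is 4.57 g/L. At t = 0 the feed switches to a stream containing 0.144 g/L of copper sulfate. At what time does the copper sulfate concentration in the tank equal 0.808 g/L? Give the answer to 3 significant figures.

Species balance: V dC/dt = Q(C_in − C) ⇒ τ = V/Q = 35.125 min.
C(t) = C_in + (C₀ − C_in) e^(−t/τ). Set C = 0.808 and solve for t:
e^(−t/τ) = (C − C_in)/(C₀ − C_in) = (0.808 − 0.144)/(4.57 − 0.144) = 0.15002
t = −τ ln(…) = 35.125 × 1.8970 = 66.631 min.

66.6 min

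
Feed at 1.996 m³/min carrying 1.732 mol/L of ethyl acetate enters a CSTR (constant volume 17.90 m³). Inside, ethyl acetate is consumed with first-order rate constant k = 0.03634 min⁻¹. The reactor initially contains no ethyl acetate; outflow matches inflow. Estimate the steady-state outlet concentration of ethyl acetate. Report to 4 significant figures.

1.306 mol/L

Accumulation = in − out − consumed: V dC/dt = Q C_in − Q C − k V C.
At steady state: 0 = Q C_in − (Q + kV) C_ss, so C_ss = Q C_in/(Q + kV).
C_ss = 1.996·1.732/(1.996 + 0.03634·17.90) = 3.45707/2.64649 = 1.30629 mol/L.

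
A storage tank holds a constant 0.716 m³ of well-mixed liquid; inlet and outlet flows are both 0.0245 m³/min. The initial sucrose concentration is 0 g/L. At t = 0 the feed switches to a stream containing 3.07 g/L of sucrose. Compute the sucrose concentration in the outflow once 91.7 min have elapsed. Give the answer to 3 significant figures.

Mass balance on the solute (V constant): V dC/dt = Q(C_in − C).
Rewrite as dC/dt + C/τ = C_in/τ, τ = V/Q = 29.224 min.
This is linear first-order; C(t) = C_in + (C₀ − C_in) e^(−t/τ).
C(91.7) = 3.07 + (0 − 3.07)·e^(−91.7/29.224) = 3.07 + (-3.0700)·0.043379 = 2.9368 g/L.

2.94 g/L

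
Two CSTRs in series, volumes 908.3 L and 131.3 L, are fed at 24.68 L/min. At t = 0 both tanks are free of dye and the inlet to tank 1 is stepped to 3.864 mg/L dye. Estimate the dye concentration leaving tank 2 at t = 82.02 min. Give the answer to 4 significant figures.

Time constants: τᵢ = Vᵢ/Q for each well-mixed tank.
τ₁ = 908.3/24.68 = 36.8031 min; τ₂ = 131.3/24.68 = 5.32010 min.
Solving the cascade with C₁(0)=C₂(0)=0 gives C₂(t) = C_in[1 − (τ₁ e^(−t/τ₁) − τ₂ e^(−t/τ₂))/(τ₁ − τ₂)].
At t = 82.02: e^(−t/τ₁) = 0.107677, e^(−t/τ₂) = 2.01594e-07.
C₂ = 3.864·[1 − (36.8031·0.107677 − 5.32010·2.01594e-07)/(31.4830)] = 3.864·0.874127 = 3.37763 mg/L.

3.378 mg/L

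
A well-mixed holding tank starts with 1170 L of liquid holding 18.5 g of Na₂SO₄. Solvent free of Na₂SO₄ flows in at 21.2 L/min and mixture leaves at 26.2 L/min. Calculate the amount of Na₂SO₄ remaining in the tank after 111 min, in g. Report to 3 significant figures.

0.636 g

Let m(t) be the amount of Na₂SO₄. Volume: V(t) = V₀ + (Q_in − Q_out) t = 1170 − 5.0000 t; V(111) = 615.00 L.
No Na₂SO₄ enters, so dm/dt = −Q_out · (m/V).
dm/m = −Q_out dt/(V₀ − 5.0000 t); integrating gives ln(m/m₀) = −(Q_out/(Q_in−Q_out)) ln(V/V₀).
m = m₀ (V₀/V)^(Q_out/(Q_in−Q_out)) = 18.5 × (1170/615.00)^(-5.2400) = 0.63618 g.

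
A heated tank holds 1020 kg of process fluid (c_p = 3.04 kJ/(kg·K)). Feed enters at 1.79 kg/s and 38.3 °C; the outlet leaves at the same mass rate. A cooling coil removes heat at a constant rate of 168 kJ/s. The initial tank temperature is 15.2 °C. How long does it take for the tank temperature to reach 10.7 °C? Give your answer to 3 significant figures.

M c_p dT/dt = ṁ c_p (T_in − T) − Q̇.
τ = M/ṁ = 569.83 s; T_ss = T_in − Q̇/(ṁ c_p) = 7.4267 °C.
T(t) = T_ss + (T₀ − T_ss) e^(−t/τ). Set T = 10.7:
e^(−t/τ) = (10.7 − 7.4267)/(15.2 − 7.4267) = 0.42109
t = −569.83 · ln(0.42109) = 492.85 s.

493 s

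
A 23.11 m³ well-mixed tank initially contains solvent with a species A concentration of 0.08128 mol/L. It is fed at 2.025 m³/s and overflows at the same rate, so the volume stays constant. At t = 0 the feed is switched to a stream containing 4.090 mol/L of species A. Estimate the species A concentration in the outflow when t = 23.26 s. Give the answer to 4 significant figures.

Accumulation = in − out for the solute gives V dC/dt = Q(C_in − C).
So dC/dt = (C_in − C)/τ with τ = V/Q = 23.11/2.025 = 11.4123 s.
Integrating: C(t) = C_in + (C₀ − C_in) e^(−t/τ).
C(23.26) = 4.090 + (0.08128 − 4.090)·e^(−23.26/11.4123) = 4.090 + (-4.00872)·0.130270 = 3.56778 mol/L.

3.568 mol/L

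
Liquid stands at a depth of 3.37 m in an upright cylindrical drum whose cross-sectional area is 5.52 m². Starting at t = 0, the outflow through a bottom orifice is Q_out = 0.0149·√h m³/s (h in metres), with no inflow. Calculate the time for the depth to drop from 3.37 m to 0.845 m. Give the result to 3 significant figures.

With no inflow, A dh/dt = −0.0149 √h.
Separate and integrate: 2(√h − √h₀) = −(0.0149/A) t.
t = 2A(√h₀ − √h)/0.0149 = 2·5.52·(√3.37 − √0.845)/0.0149
  = 11.040 × (1.8358 − 0.91924) / 0.0149 = 679.08 s.

679 s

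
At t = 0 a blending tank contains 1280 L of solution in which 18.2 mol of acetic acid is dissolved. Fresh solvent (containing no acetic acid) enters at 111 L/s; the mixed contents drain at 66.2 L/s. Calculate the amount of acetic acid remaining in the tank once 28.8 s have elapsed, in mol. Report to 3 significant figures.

Total volume: dV/dt = Q_in − Q_out = 44.800 L/s, so V(t) = 1280 + 44.800 t and V(28.8) = 2570.2 L.
Solute balance: dm/dt = 0 − Q_out C = −Q_out m/V(t).
dm/m = −Q_out dt/(V₀ + 44.800 t); integrating gives ln(m/m₀) = −(Q_out/(Q_in−Q_out)) ln(V/V₀).
m = m₀ (V₀/V)^(Q_out/(Q_in−Q_out)) = 18.2 × (1280/2570.2)^(1.4777) = 6.4966 mol.

6.50 mol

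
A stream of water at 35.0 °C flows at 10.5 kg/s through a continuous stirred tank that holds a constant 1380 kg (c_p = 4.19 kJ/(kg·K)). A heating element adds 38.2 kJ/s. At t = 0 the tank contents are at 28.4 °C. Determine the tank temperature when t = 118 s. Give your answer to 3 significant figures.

M c_p dT/dt = ṁ c_p (T_in − T) + Q̇.
Rearrange: dT/dt = (T_ss − T)/τ with τ = M/ṁ = 131.43 s and T_ss = T_in + Q̇/(ṁ c_p) = 35.868 °C.
Integrating: T(t) = T_ss + (T₀ − T_ss) e^(−t/τ).
T(118) = 35.868 + (-7.4683)·e^(−118/131.43) = 35.868 + (-7.4683)·0.40745 = 32.825 °C.

32.8 °C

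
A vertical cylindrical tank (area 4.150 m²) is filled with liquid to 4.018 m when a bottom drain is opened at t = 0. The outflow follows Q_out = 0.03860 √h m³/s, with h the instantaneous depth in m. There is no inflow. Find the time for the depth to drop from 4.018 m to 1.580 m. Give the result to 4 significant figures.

Unsteady balance on liquid volume: A dh/dt = −0.03860 √h.
This is separable: 2 d(√h)/dt = −0.03860/A, so √h = √h₀ − (0.03860/(2A)) t.
t = 2A(√h₀ − √h)/0.03860 = 2·4.150·(√4.018 − √1.580)/0.03860
  = 8.30000 × (2.00449 − 1.25698) / 0.03860 = 160.735 s.

160.7 s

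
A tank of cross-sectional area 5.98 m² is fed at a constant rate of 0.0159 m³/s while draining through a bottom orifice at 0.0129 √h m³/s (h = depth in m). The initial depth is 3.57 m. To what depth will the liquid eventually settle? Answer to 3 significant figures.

Accumulation of liquid (constant cross-section A): A dh/dt = Q_in − 0.0129 √h. At steady state dh/dt = 0:
Q_in = 0.0129 √h_ss ⇒ √h_ss = 0.0159/0.0129 = 1.2326.
h_ss = 1.2326² = 1.5192 m. (Since h₀ = 3.57 m > h_ss, the level will fall toward this value.)

1.52 m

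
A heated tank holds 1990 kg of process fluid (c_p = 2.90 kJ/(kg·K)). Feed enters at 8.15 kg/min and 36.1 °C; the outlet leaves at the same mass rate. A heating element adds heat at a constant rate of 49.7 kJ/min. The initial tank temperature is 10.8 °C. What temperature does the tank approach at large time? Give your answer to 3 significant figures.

First-law balance (no shaft work): M c_p dT/dt = ṁ c_p (T_in − T) + 49.7.
At steady state dT/dt = 0 ⇒ T_ss = T_in + Q̇/(ṁ c_p) = 36.1 + 49.7/(8.15·2.90) = 38.203 °C.

38.2 °C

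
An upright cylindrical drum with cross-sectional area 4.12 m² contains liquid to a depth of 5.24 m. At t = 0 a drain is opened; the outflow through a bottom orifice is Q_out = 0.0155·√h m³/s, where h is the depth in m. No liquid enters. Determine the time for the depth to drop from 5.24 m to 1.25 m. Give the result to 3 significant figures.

623 s

A dh/dt = −Q_out = −0.0155 √h.
∫ h^(−1/2) dh = −(0.0155/A) ∫ dt, giving 2√h = 2√h₀ − (0.0155/A) t.
t = 2A(√h₀ − √h)/0.0155 = 2·4.12·(√5.24 − √1.25)/0.0155
  = 8.2400 × (2.2891 − 1.1180) / 0.0155 = 622.56 s.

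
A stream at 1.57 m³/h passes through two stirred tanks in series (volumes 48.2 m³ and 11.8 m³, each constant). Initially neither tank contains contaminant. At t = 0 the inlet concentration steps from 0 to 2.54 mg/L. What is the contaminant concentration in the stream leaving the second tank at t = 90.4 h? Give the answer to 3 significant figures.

2.36 mg/L

Species balance on tank i: dCᵢ/dt = (Cᵢ₋₁ − Cᵢ)/τᵢ with τᵢ = Vᵢ/Q.
τ₁ = 48.2/1.57 = 30.701 h; τ₂ = 11.8/1.57 = 7.5159 h.
Solving the cascade with C₁(0)=C₂(0)=0 gives C₂(t) = C_in[1 − (τ₁ e^(−t/τ₁) − τ₂ e^(−t/τ₂))/(τ₁ − τ₂)].
At t = 90.4: e^(−t/τ₁) = 0.052625, e^(−t/τ₂) = 5.9758e-06.
C₂ = 2.54·[1 − (30.701·0.052625 − 7.5159·5.9758e-06)/(23.185)] = 2.54·0.93032 = 2.3630 mg/L.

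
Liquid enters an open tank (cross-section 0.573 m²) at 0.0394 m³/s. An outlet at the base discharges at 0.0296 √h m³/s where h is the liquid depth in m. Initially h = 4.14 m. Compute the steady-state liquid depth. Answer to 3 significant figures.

1.77 m

Volume balance on the tank: A dh/dt = Q_in − 0.0296 √h. At steady state dh/dt = 0:
Q_in = 0.0296 √h_ss ⇒ √h_ss = 0.0394/0.0296 = 1.3311.
h_ss = 1.3311² = 1.7718 m. (Since h₀ = 4.14 m > h_ss, the level will fall toward this value.)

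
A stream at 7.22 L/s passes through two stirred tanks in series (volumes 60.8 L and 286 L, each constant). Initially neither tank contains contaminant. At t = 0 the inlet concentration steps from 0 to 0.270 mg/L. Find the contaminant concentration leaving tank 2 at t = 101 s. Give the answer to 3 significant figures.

Time constants: τᵢ = Vᵢ/Q for each well-mixed tank.
τ₁ = 60.8/7.22 = 8.4211 s; τ₂ = 286/7.22 = 39.612 s.
Tank 1: C₁ = C_in(1 − e^(−t/τ₁)). Tank 2 (τ₁ ≠ τ₂): C₂ = C_in[1 − (τ₁ e^(−t/τ₁) − τ₂ e^(−t/τ₂))/(τ₁ − τ₂)].
At t = 101: e^(−t/τ₁) = 6.1827e-06, e^(−t/τ₂) = 0.078104.
C₂ = 0.270·[1 − (8.4211·6.1827e-06 − 39.612·0.078104)/(-31.191)] = 0.270·0.90081 = 0.24322 mg/L.

0.243 mg/L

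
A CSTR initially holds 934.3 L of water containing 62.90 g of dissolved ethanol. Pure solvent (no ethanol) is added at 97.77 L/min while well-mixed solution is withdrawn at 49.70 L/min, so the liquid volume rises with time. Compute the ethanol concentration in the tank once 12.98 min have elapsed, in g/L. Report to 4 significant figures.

Let m(t) be the amount of ethanol. Volume: V(t) = V₀ + (Q_in − Q_out) t = 934.3 + 48.0700 t; V(12.98) = 1558.25 L.
Species balance (pure solvent in): dm/dt = −Q_out · m/V(t).
Separate: dm/m = −Q_out dt/V(t) ⇒ ln(m/m₀) = −(Q_out/(Q_in−Q_out)) ln(V/V₀).
m = m₀ (V₀/V)^(Q_out/(Q_in−Q_out)) = 62.90 × (934.3/1558.25)^(1.03391) = 37.0653 g.
C = m/V = 37.0653/1558.25 = 0.0237865 g/L.

0.02379 g/L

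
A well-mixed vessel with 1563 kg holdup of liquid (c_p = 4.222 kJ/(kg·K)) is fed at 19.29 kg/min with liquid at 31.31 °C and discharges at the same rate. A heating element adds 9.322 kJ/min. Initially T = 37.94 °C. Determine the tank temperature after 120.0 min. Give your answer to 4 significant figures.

32.91 °C

M c_p dT/dt = ṁ c_p (T_in − T) + Q̇.
τ = M/ṁ = 81.0264 min; T_ss = T_in + Q̇/(ṁ c_p) = 31.31 + 9.322/(19.29·4.222) = 31.4245 °C.
This is linear first-order; T(t) = T_ss + (T₀ − T_ss) e^(−t/τ).
T(120.0) = 31.4245 + (6.51554)·e^(−120.0/81.0264) = 31.4245 + (6.51554)·0.227411 = 32.9062 °C.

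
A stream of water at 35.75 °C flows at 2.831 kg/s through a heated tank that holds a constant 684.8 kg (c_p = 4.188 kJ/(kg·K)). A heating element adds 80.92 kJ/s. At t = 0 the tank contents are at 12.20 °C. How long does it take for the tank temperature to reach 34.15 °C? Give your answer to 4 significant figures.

310.2 s

Unsteady energy balance on the tank contents: M c_p dT/dt = ṁ c_p (T_in − T) + 80.92.
τ = M/ṁ = 241.893 s; T_ss = T_in + Q̇/(ṁ c_p) = 42.5751 °C.
T(t) = T_ss + (T₀ − T_ss) e^(−t/τ). Set T = 34.15:
e^(−t/τ) = (34.15 − 42.5751)/(12.20 − 42.5751) = 0.277369
t = −241.893 · ln(0.277369) = 310.206 s.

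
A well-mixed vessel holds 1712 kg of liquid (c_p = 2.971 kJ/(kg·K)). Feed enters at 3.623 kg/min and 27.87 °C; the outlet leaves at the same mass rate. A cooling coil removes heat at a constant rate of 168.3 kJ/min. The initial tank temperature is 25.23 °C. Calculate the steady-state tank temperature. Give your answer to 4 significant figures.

M c_p dT/dt = ṁ c_p (T_in − T) − Q̇.
At steady state dT/dt = 0 ⇒ T_ss = T_in − Q̇/(ṁ c_p) = 27.87 − 168.3/(3.623·2.971) = 12.2345 °C.

12.23 °C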